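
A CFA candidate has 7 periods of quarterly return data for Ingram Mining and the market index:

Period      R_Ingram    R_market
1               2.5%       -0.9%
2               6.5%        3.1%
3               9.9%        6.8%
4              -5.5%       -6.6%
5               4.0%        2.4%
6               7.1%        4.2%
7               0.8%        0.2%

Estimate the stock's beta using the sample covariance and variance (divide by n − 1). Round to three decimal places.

Mean R_i = (2.5 + 6.5 + 9.9 − 5.5 + 4.0 + 7.1 + 0.8) / 7 = 3.6143%
Mean R_m = (-0.9 + 3.1 + 6.8 − 6.6 + 2.4 + 4.2 + 0.2) / 7 = 1.3143%
Σ(R_i − R̄_i)(R_m − R̄_m) = 127.8486  ⇒  Cov = 127.8486 / 6 = 21.3081
Σ(R_m − R̄_m)² = 111.5686  ⇒  Var(R_m) = 111.5686 / 6 = 18.5948
β = Cov / Var(R_m) = 21.3081 / 18.5948 = 1.1459

1.146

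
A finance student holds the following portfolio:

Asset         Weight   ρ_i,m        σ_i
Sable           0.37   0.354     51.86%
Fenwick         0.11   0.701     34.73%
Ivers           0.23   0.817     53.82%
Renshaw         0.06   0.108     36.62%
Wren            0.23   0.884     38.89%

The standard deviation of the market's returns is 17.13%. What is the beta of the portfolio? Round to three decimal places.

1.619

β_Sable = 0.354 × 51.86% / 17.13% = 1.0717
β_Fenwick = 0.701 × 34.73% / 17.13% = 1.4212
β_Ivers = 0.817 × 53.82% / 17.13% = 2.5669
β_Renshaw = 0.108 × 36.62% / 17.13% = 0.2309
β_Wren = 0.884 × 38.89% / 17.13% = 2.0069
β_P = Σ w_i β_i = 0.37×1.0717 + 0.11×1.4212 + 0.23×2.5669 + 0.06×0.2309 + 0.23×2.0069 = 1.6187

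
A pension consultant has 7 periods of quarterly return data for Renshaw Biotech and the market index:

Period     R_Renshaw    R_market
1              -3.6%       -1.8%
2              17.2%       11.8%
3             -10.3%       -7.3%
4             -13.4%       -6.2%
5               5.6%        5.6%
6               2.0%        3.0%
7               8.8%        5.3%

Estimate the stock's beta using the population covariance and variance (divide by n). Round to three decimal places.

Mean R_i = (-3.6 + 17.2 − 10.3 − 13.4 + 5.6 + 2.0 + 8.8) / 7 = 0.9000%
Mean R_m = (-1.8 + 11.8 − 7.3 − 6.2 + 5.6 + 3.0 + 5.3) / 7 = 1.4857%
Σ(R_i − R̄_i)(R_m − R̄_m) = 442.3500  ⇒  Cov = 442.3500 / 7 = 63.1929
Σ(R_m − R̄_m)² = 287.2086  ⇒  Var(R_m) = 287.2086 / 7 = 41.0298
β = Cov / Var(R_m) = 63.1929 / 41.0298 = 1.5402

1.540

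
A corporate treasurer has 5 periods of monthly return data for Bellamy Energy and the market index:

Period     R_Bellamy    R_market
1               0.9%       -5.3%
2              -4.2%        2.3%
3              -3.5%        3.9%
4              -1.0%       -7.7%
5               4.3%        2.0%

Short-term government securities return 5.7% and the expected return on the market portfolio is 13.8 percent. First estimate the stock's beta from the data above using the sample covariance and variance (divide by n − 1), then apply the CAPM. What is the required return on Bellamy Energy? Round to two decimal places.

Mean R_i = (0.9 − 4.2 − 3.5 − 1.0 + 4.3) / 5 = -0.7000%
Mean R_m = (-5.3 + 2.3 + 3.9 − 7.7 + 2.0) / 5 = -0.9600%
Σ(R_i − R̄_i)(R_m − R̄_m) = -15.1400  ⇒  Cov = -15.1400 / 4 = -3.7850
Σ(R_m − R̄_m)² = 107.2720  ⇒  Var(R_m) = 107.2720 / 4 = 26.8180
β = Cov / Var(R_m) = -3.7850 / 26.8180 = -0.1411
MRP = 13.8% − 5.7% = 8.10%
E(R) = R_f + β × MRP = 5.7% + -0.1411 × 8.1% = 4.56%

4.56%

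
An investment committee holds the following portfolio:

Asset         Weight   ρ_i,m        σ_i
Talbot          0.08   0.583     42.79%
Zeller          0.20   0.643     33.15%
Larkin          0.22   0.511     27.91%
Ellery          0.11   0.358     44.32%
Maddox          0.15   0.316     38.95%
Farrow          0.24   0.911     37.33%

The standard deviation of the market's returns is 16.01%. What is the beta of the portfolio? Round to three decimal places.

β_Talbot = 0.583 × 42.79% / 16.01% = 1.5582
β_Zeller = 0.643 × 33.15% / 16.01% = 1.3314
β_Larkin = 0.511 × 27.91% / 16.01% = 0.8908
β_Ellery = 0.358 × 44.32% / 16.01% = 0.9910
β_Maddox = 0.316 × 38.95% / 16.01% = 0.7688
β_Farrow = 0.911 × 37.33% / 16.01% = 2.1241
β_P = Σ w_i β_i = 0.08×1.5582 + 0.20×1.3314 + 0.22×0.8908 + 0.11×0.9910 + 0.15×0.7688 + 0.24×2.1241 = 1.3210

1.321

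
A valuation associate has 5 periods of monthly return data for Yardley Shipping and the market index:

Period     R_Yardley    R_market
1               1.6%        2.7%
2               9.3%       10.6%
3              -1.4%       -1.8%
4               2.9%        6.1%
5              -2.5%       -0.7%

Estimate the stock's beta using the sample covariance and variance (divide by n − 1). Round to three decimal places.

Mean R_i = (1.6 + 9.3 − 1.4 + 2.9 − 2.5) / 5 = 1.9800%
Mean R_m = (2.7 + 10.6 − 1.8 + 6.1 − 0.7) / 5 = 3.3800%
Σ(R_i − R̄_i)(R_m − R̄_m) = 91.3980  ⇒  Cov = 91.3980 / 4 = 22.8495
Σ(R_m − R̄_m)² = 103.4680  ⇒  Var(R_m) = 103.4680 / 4 = 25.8670
β = Cov / Var(R_m) = 22.8495 / 25.8670 = 0.8833

0.883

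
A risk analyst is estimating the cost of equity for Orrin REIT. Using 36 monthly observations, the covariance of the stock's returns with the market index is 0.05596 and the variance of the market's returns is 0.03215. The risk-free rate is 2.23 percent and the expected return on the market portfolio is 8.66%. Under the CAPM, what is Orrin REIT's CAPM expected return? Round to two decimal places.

13.42%

β = Cov(R_i, R_m) / Var(R_m) = 0.05596 / 0.03215 = 1.7406
MRP = 8.66% − 2.23% = 6.43%
E(R) = R_f + β × MRP = 2.23% + 1.7406 × 6.43% = 13.42%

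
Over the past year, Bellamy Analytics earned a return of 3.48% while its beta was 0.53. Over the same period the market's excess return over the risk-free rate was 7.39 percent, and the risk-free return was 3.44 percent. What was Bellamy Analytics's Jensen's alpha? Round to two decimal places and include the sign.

CAPM benchmark = R_f + β(R_m − R_f) = 3.44% + 0.53 × 7.39% = 7.3567%
α = actual − benchmark = 3.48% − 7.3567% = -3.88%

-3.88%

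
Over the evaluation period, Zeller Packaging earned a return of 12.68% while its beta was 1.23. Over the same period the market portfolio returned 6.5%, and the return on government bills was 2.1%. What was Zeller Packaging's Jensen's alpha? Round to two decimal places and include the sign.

+5.17%

Market excess return = 6.5% − 2.1% = 4.40%
CAPM benchmark = R_f + β(R_m − R_f) = 2.1% + 1.23 × 4.4% = 7.5120%
α = actual − benchmark = 12.68% − 7.5120% = +5.17%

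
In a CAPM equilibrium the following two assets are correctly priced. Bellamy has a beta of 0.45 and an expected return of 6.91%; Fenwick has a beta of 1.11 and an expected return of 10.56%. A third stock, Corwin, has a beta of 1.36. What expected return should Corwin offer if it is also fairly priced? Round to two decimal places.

MRP (SML slope) = (10.56% − 6.91%) / (1.11 − 0.45) = 3.65% / 0.66 = 5.5303%
R_f (intercept) = 6.91% − 0.45 × 5.5303% = 4.4214%
E(R_Corwin) = R_f + β × MRP = 4.4214% + 1.36 × 5.5303% = 11.94%

11.94%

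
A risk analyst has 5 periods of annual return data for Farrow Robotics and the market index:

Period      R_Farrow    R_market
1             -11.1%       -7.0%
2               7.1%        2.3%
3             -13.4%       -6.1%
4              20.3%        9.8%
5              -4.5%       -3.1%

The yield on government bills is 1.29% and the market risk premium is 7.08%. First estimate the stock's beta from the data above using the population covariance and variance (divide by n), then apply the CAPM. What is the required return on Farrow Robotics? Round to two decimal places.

Mean R_i = (-11.1 + 7.1 − 13.4 + 20.3 − 4.5) / 5 = -0.3200%
Mean R_m = (-7.0 + 2.3 − 6.1 + 9.8 − 3.1) / 5 = -0.8200%
Σ(R_i − R̄_i)(R_m − R̄_m) = 387.3480  ⇒  Cov = 387.3480 / 5 = 77.4696
Σ(R_m − R̄_m)² = 193.7880  ⇒  Var(R_m) = 193.7880 / 5 = 38.7576
β = Cov / Var(R_m) = 77.4696 / 38.7576 = 1.9988
E(R) = R_f + β × MRP = 1.29% + 1.9988 × 7.08% = 15.44%

15.44%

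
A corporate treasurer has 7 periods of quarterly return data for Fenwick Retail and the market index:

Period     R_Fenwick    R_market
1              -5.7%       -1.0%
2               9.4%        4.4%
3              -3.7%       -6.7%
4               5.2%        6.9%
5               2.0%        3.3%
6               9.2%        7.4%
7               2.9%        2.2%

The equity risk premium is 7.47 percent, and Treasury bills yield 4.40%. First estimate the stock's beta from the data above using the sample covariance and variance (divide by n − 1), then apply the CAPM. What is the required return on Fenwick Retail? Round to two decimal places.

11.81%

Mean R_i = (-5.7 + 9.4 − 3.7 + 5.2 + 2.0 + 9.2 + 2.9) / 7 = 2.7571%
Mean R_m = (-1.0 + 4.4 − 6.7 + 6.9 + 3.3 + 7.4 + 2.2) / 7 = 2.3571%
Σ(R_i − R̄_i)(R_m − R̄_m) = 143.2971  ⇒  Cov = 143.2971 / 6 = 23.8829
Σ(R_m − R̄_m)² = 144.4571  ⇒  Var(R_m) = 144.4571 / 6 = 24.0762
β = Cov / Var(R_m) = 23.8829 / 24.0762 = 0.9920
E(R) = R_f + β × MRP = 4.40% + 0.9920 × 7.47% = 11.81%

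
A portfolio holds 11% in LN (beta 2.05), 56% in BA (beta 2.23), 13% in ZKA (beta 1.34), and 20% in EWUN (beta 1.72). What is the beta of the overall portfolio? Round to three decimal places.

1.993

β_P = Σ w_i β_i = 0.11×2.05 + 0.56×2.23 + 0.13×1.34 + 0.20×1.72 = 1.9925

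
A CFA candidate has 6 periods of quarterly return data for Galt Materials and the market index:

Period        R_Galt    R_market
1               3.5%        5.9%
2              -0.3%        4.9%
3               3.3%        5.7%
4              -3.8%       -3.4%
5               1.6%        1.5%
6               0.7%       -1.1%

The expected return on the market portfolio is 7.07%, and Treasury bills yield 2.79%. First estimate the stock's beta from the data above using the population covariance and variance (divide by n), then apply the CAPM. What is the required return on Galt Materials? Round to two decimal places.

Mean R_i = (3.5 − 0.3 + 3.3 − 3.8 + 1.6 + 0.7) / 6 = 0.8333%
Mean R_m = (5.9 + 4.9 + 5.7 − 3.4 + 1.5 − 1.1) / 6 = 2.2500%
Σ(R_i − R̄_i)(R_m − R̄_m) = 41.2900  ⇒  Cov = 41.2900 / 6 = 6.8817
Σ(R_m − R̄_m)² = 75.9550  ⇒  Var(R_m) = 75.9550 / 6 = 12.6592
β = Cov / Var(R_m) = 6.8817 / 12.6592 = 0.5436
MRP = 7.07% − 2.79% = 4.28%
E(R) = R_f + β × MRP = 2.79% + 0.5436 × 4.28% = 5.12%

5.12%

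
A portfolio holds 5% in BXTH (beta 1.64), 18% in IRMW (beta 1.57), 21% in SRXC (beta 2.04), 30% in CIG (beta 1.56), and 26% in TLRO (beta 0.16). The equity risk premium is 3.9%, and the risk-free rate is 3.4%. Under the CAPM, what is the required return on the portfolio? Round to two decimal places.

8.48%

β_P = Σ w_i β_i = 0.05×1.64 + 0.18×1.57 + 0.21×2.04 + 0.30×1.56 + 0.26×0.16 = 1.3026
E(R_P) = R_f + β_P × MRP = 3.4% + 1.3026 × 3.9% = 8.48%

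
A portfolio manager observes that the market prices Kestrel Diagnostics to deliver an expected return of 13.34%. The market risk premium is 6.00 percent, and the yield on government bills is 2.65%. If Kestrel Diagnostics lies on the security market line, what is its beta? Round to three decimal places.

β = (E(R) − R_f) / MRP = (13.34% − 2.65%) / 6.00% = 10.69% / 6.00% = 1.782

1.782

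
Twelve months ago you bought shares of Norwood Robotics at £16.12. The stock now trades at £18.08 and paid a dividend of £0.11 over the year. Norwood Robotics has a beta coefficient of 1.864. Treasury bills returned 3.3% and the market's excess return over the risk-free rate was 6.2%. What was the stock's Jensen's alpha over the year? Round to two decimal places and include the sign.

-2.02%

Realised HPR = (P1 + D1 − P0) / P0 = (18.08 + 0.11 − 16.12) / 16.12 = 2.07 / 16.12 = 12.8412%
CAPM required = R_f + β·MRP = 3.3% + 1.864 × 6.2% = 14.8568%
α = realised − required = 12.8412% − 14.8568% = -2.02%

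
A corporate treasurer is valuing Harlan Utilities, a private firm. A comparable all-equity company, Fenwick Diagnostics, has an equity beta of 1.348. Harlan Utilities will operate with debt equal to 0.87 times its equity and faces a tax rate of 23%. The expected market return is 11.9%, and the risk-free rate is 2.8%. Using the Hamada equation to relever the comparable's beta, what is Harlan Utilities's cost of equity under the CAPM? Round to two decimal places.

β_L = β_U × [1 + (1 − t)(D/E)] = 1.348 × [1 + (1 − 0.23) × 0.87]
    = 1.348 × [1 + 0.77 × 0.87] = 1.348 × 1.6699 = 2.2510
MRP = 11.9% − 2.8% = 9.10%
E(R) = R_f + β_L × MRP = 2.8% + 2.2510 × 9.1% = 23.28%

23.28%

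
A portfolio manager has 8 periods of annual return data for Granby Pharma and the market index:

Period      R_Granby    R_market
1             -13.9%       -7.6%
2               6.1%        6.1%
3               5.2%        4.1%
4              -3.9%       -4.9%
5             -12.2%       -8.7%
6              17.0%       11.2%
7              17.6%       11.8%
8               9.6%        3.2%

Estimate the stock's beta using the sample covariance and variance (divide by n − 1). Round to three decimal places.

Mean R_i = (-13.9 + 6.1 + 5.2 − 3.9 − 12.2 + 17.0 + 17.6 + 9.6) / 8 = 3.1875%
Mean R_m = (-7.6 + 6.1 + 4.1 − 4.9 − 8.7 + 11.2 + 11.8 + 3.2) / 8 = 1.9000%
Σ(R_i − R̄_i)(R_m − R̄_m) = 669.7700  ⇒  Cov = 669.7700 / 7 = 95.6814
Σ(R_m − R̄_m)² = 457.5200  ⇒  Var(R_m) = 457.5200 / 7 = 65.3600
β = Cov / Var(R_m) = 95.6814 / 65.3600 = 1.4639

1.464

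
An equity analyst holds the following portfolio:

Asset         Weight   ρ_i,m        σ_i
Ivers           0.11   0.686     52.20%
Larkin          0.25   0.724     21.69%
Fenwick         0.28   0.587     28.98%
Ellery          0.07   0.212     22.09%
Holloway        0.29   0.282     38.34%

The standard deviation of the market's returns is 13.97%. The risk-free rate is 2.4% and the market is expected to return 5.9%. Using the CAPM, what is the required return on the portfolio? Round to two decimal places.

6.43%

β_Ivers = 0.686 × 52.20% / 13.97% = 2.5633
β_Larkin = 0.724 × 21.69% / 13.97% = 1.1241
β_Fenwick = 0.587 × 28.98% / 13.97% = 1.2177
β_Ellery = 0.212 × 22.09% / 13.97% = 0.3352
β_Holloway = 0.282 × 38.34% / 13.97% = 0.7739
β_P = Σ w_i β_i = 0.11×2.5633 + 0.25×1.1241 + 0.28×1.2177 + 0.07×0.3352 + 0.29×0.7739 = 1.1518
MRP = 5.9% − 2.4% = 3.50%
E(R_P) = R_f + β_P × MRP = 2.4% + 1.1518 × 3.5% = 6.43%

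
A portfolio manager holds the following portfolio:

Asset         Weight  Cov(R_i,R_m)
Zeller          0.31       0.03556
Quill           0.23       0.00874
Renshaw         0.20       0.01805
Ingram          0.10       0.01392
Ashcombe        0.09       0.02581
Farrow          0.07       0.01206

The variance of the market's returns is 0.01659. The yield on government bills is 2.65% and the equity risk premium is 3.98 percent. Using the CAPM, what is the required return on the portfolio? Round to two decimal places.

7.74%

β_Zeller = 0.03556 / 0.01659 = 2.1435
β_Quill = 0.00874 / 0.01659 = 0.5268
β_Renshaw = 0.01805 / 0.01659 = 1.0880
β_Ingram = 0.01392 / 0.01659 = 0.8391
β_Ashcombe = 0.02581 / 0.01659 = 1.5558
β_Farrow = 0.01206 / 0.01659 = 0.7269
β_P = Σ w_i β_i = 0.31×2.1435 + 0.23×0.5268 + 0.20×1.0880 + 0.10×0.8391 + 0.09×1.5558 + 0.07×0.7269 = 1.2781
E(R_P) = R_f + β_P × MRP = 2.65% + 1.2781 × 3.98% = 7.74%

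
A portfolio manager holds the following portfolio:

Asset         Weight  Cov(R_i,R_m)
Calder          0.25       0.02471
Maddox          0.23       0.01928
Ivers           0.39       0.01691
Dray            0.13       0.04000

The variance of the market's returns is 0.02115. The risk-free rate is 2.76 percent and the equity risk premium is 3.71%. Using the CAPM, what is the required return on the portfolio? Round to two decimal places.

β_Calder = 0.02471 / 0.02115 = 1.1683
β_Maddox = 0.01928 / 0.02115 = 0.9116
β_Ivers = 0.01691 / 0.02115 = 0.7995
β_Dray = 0.04000 / 0.02115 = 1.8913
β_P = Σ w_i β_i = 0.25×1.1683 + 0.23×0.9116 + 0.39×0.7995 + 0.13×1.8913 = 1.0594
E(R_P) = R_f + β_P × MRP = 2.76% + 1.0594 × 3.71% = 6.69%

6.69%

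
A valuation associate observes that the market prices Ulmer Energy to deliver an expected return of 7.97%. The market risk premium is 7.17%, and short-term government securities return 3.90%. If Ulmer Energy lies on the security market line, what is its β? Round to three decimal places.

0.568

β = (E(R) − R_f) / MRP = (7.97% − 3.90%) / 7.17% = 4.07% / 7.17% = 0.568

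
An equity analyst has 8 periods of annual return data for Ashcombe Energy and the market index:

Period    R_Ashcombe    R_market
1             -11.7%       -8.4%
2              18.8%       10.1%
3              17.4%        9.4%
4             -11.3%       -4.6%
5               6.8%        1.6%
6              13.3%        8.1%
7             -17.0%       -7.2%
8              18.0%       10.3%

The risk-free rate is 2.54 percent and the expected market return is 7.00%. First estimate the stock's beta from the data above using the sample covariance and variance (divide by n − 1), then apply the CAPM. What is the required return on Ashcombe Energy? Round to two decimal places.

Mean R_i = (-11.7 + 18.8 + 17.4 − 11.3 + 6.8 + 13.3 − 17.0 + 18.0) / 8 = 4.2875%
Mean R_m = (-8.4 + 10.1 + 9.4 − 4.6 + 1.6 + 8.1 − 7.2 + 10.3) / 8 = 2.4125%
Σ(R_i − R̄_i)(R_m − R̄_m) = 847.3613  ⇒  Cov = 847.3613 / 7 = 121.0516
Σ(R_m − R̄_m)² = 461.6288  ⇒  Var(R_m) = 461.6288 / 7 = 65.9470
β = Cov / Var(R_m) = 121.0516 / 65.9470 = 1.8356
MRP = 7.00% − 2.54% = 4.46%
E(R) = R_f + β × MRP = 2.54% + 1.8356 × 4.46% = 10.73%

10.73%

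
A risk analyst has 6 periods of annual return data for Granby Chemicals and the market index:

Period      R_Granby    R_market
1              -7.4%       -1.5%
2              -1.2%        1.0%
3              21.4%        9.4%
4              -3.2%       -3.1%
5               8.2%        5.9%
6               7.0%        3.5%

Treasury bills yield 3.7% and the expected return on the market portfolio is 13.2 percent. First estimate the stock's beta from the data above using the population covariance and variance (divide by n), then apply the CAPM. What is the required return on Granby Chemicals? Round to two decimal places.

23.69%

Mean R_i = (-7.4 − 1.2 + 21.4 − 3.2 + 8.2 + 7.0) / 6 = 4.1333%
Mean R_m = (-1.5 + 1.0 + 9.4 − 3.1 + 5.9 + 3.5) / 6 = 2.5333%
Σ(R_i − R̄_i)(R_m − R̄_m) = 231.0333  ⇒  Cov = 231.0333 / 6 = 38.5056
Σ(R_m − R̄_m)² = 109.7733  ⇒  Var(R_m) = 109.7733 / 6 = 18.2956
β = Cov / Var(R_m) = 38.5056 / 18.2956 = 2.1046
MRP = 13.2% − 3.7% = 9.50%
E(R) = R_f + β × MRP = 3.7% + 2.1046 × 9.5% = 23.69%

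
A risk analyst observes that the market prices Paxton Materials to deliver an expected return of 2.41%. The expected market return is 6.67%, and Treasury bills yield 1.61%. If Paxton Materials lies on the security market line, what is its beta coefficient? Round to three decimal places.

MRP = 6.67% − 1.61% = 5.06%
β = (E(R) − R_f) / MRP = (2.41% − 1.61%) / 5.06% = 0.80% / 5.06% = 0.158

0.158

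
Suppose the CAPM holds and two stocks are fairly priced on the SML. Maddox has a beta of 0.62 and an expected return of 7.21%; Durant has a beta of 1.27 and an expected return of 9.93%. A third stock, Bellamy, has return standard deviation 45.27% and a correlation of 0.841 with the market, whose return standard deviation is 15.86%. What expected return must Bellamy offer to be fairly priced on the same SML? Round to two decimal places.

14.66%

MRP = (9.93% − 7.21%) / (1.27 − 0.62) = 4.1846%
R_f = 7.21% − 0.62 × 4.1846% = 4.6155%
β_Bellamy = ρ·σ_i/σ_m = 0.841 × 45.27 / 15.86 = 2.4005
E(R_Bellamy) = R_f + β × MRP = 4.6155% + 2.4005 × 4.1846% = 14.66%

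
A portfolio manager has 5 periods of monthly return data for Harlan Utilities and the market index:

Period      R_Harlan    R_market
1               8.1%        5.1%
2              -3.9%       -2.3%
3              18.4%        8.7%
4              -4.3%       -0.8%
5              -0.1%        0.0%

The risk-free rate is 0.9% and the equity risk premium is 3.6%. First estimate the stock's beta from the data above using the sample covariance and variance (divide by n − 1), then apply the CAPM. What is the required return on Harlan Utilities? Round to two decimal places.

Mean R_i = (8.1 − 3.9 + 18.4 − 4.3 − 0.1) / 5 = 3.6400%
Mean R_m = (5.1 − 2.3 + 8.7 − 0.8 + 0.0) / 5 = 2.1400%
Σ(R_i − R̄_i)(R_m − R̄_m) = 174.8520  ⇒  Cov = 174.8520 / 4 = 43.7130
Σ(R_m − R̄_m)² = 84.7320  ⇒  Var(R_m) = 84.7320 / 4 = 21.1830
β = Cov / Var(R_m) = 43.7130 / 21.1830 = 2.0636
E(R) = R_f + β × MRP = 0.9% + 2.0636 × 3.6% = 8.33%

8.33%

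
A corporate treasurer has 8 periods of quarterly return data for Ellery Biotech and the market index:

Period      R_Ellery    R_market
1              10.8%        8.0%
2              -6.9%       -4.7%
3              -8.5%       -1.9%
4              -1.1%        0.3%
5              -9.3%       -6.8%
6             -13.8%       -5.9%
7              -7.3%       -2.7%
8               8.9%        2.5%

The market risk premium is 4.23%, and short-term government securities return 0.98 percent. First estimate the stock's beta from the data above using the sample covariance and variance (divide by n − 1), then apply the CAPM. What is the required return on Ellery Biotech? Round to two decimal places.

8.08%

Mean R_i = (10.8 − 6.9 − 8.5 − 1.1 − 9.3 − 13.8 − 7.3 + 8.9) / 8 = -3.4000%
Mean R_m = (8.0 − 4.7 − 1.9 + 0.3 − 6.8 − 5.9 − 2.7 + 2.5) / 8 = -1.4000%
Σ(R_i − R̄_i)(R_m − R̄_m) = 283.1900  ⇒  Cov = 283.1900 / 7 = 40.4557
Σ(R_m − R̄_m)² = 168.7000  ⇒  Var(R_m) = 168.7000 / 7 = 24.1000
β = Cov / Var(R_m) = 40.4557 / 24.1000 = 1.6787
E(R) = R_f + β × MRP = 0.98% + 1.6787 × 4.23% = 8.08%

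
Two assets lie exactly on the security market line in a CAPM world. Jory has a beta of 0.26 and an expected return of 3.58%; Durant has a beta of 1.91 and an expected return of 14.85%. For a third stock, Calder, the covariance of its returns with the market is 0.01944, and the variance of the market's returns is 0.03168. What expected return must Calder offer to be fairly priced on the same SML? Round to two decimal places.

6.00%

MRP = (14.85% − 3.58%) / (1.91 − 0.26) = 6.8303%
R_f = 3.58% − 0.26 × 6.8303% = 1.8041%
β_Calder = Cov / Var(R_m) = 0.01944 / 0.03168 = 0.6136
E(R_Calder) = R_f + β × MRP = 1.8041% + 0.6136 × 6.8303% = 6.00%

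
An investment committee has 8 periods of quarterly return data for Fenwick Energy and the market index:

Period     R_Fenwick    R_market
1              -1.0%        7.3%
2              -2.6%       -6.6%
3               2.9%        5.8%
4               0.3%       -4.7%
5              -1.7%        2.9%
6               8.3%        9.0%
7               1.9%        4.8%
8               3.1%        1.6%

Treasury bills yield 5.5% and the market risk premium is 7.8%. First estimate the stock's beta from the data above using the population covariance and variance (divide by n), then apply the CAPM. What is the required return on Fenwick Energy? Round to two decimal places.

8.41%

Mean R_i = (-1.0 − 2.6 + 2.9 + 0.3 − 1.7 + 8.3 + 1.9 + 3.1) / 8 = 1.4000%
Mean R_m = (7.3 − 6.6 + 5.8 − 4.7 + 2.9 + 9.0 + 4.8 + 1.6) / 8 = 2.5125%
Σ(R_i − R̄_i)(R_m − R̄_m) = 80.9800  ⇒  Cov = 80.9800 / 8 = 10.1225
Σ(R_m − R̄_m)² = 217.0888  ⇒  Var(R_m) = 217.0888 / 8 = 27.1361
β = Cov / Var(R_m) = 10.1225 / 27.1361 = 0.3730
E(R) = R_f + β × MRP = 5.5% + 0.3730 × 7.8% = 8.41%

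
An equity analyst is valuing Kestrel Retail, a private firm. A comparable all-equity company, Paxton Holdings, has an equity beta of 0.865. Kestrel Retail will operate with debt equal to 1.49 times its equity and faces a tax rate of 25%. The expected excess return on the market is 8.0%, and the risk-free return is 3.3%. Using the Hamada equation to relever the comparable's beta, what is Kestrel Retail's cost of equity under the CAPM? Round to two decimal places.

17.95%

β_L = β_U × [1 + (1 − t)(D/E)] = 0.865 × [1 + (1 − 0.25) × 1.49]
    = 0.865 × [1 + 0.75 × 1.49] = 0.865 × 2.1175 = 1.8316
E(R) = R_f + β_L × MRP = 3.3% + 1.8316 × 8.0% = 17.95%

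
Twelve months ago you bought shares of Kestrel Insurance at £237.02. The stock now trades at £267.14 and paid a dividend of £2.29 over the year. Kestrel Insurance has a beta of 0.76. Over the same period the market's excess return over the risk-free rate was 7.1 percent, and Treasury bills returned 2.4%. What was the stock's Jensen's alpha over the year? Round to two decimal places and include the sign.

Realised HPR = (P1 + D1 − P0) / P0 = (267.14 + 2.29 − 237.02) / 237.02 = 32.41 / 237.02 = 13.6740%
CAPM required = R_f + β·MRP = 2.4% + 0.76 × 7.1% = 7.7960%
α = realised − required = 13.6740% − 7.7960% = +5.88%

+5.88%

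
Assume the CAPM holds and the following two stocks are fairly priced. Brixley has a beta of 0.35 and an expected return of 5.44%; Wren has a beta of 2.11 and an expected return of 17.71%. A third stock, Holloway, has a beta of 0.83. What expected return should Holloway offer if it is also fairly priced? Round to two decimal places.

MRP (SML slope) = (17.71% − 5.44%) / (2.11 − 0.35) = 12.27% / 1.76 = 6.9716%
R_f (intercept) = 5.44% − 0.35 × 6.9716% = 2.9999%
E(R_Holloway) = R_f + β × MRP = 2.9999% + 0.83 × 6.9716% = 8.79%

8.79%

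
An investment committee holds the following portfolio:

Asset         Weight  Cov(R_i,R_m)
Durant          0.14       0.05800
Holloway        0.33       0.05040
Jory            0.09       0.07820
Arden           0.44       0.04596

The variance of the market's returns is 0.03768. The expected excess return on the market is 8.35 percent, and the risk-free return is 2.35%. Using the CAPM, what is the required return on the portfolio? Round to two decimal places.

β_Durant = 0.05800 / 0.03768 = 1.5393
β_Holloway = 0.05040 / 0.03768 = 1.3376
β_Jory = 0.07820 / 0.03768 = 2.0754
β_Arden = 0.04596 / 0.03768 = 1.2197
β_P = Σ w_i β_i = 0.14×1.5393 + 0.33×1.3376 + 0.09×2.0754 + 0.44×1.2197 = 1.3804
E(R_P) = R_f + β_P × MRP = 2.35% + 1.3804 × 8.35% = 13.88%

13.88%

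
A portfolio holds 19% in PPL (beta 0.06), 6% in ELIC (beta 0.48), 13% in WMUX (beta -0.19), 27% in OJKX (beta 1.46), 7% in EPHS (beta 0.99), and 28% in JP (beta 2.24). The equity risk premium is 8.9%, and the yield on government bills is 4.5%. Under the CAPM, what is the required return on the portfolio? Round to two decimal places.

14.35%

β_P = Σ w_i β_i = 0.19×0.06 + 0.06×0.48 + 0.13×-0.19 + 0.27×1.46 + 0.07×0.99 + 0.28×2.24 = 1.1062
E(R_P) = R_f + β_P × MRP = 4.5% + 1.1062 × 8.9% = 14.35%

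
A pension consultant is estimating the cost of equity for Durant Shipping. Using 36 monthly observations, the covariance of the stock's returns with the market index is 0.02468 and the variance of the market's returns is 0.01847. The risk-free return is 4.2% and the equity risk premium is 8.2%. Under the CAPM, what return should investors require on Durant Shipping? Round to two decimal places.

β = Cov(R_i, R_m) / Var(R_m) = 0.02468 / 0.01847 = 1.3362
E(R) = R_f + β × MRP = 4.2% + 1.3362 × 8.2% = 15.16%

15.16%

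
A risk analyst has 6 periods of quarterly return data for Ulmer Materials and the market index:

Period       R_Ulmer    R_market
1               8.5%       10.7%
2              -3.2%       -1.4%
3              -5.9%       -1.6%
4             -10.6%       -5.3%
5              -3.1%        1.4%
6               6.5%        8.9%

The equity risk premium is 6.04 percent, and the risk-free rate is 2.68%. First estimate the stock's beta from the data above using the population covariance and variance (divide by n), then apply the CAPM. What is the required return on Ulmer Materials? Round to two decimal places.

Mean R_i = (8.5 − 3.2 − 5.9 − 10.6 − 3.1 + 6.5) / 6 = -1.3000%
Mean R_m = (10.7 − 1.4 − 1.6 − 5.3 + 1.4 + 8.9) / 6 = 2.1167%
Σ(R_i − R̄_i)(R_m − R̄_m) = 231.0700  ⇒  Cov = 231.0700 / 6 = 38.5117
Σ(R_m − R̄_m)² = 201.3883  ⇒  Var(R_m) = 201.3883 / 6 = 33.5647
β = Cov / Var(R_m) = 38.5117 / 33.5647 = 1.1474
E(R) = R_f + β × MRP = 2.68% + 1.1474 × 6.04% = 9.61%

9.61%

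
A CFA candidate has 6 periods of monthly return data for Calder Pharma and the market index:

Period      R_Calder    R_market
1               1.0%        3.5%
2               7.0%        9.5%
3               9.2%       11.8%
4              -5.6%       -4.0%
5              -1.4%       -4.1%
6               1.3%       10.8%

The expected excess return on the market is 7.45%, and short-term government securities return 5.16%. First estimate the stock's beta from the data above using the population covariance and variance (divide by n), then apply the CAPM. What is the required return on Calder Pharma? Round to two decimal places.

Mean R_i = (1.0 + 7.0 + 9.2 − 5.6 − 1.4 + 1.3) / 6 = 1.9167%
Mean R_m = (3.5 + 9.5 + 11.8 − 4.0 − 4.1 + 10.8) / 6 = 4.5833%
Σ(R_i − R̄_i)(R_m − R̄_m) = 168.0317  ⇒  Cov = 168.0317 / 6 = 28.0053
Σ(R_m − R̄_m)² = 265.1483  ⇒  Var(R_m) = 265.1483 / 6 = 44.1914
β = Cov / Var(R_m) = 28.0053 / 44.1914 = 0.6337
E(R) = R_f + β × MRP = 5.16% + 0.6337 × 7.45% = 9.88%

9.88%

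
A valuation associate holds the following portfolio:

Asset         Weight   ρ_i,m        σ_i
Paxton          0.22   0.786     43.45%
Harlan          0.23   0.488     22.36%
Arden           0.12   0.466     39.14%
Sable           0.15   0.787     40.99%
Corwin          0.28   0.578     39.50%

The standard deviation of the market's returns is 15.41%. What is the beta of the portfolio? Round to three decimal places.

1.521

β_Paxton = 0.786 × 43.45% / 15.41% = 2.2162
β_Harlan = 0.488 × 22.36% / 15.41% = 0.7081
β_Arden = 0.466 × 39.14% / 15.41% = 1.1836
β_Sable = 0.787 × 40.99% / 15.41% = 2.0934
β_Corwin = 0.578 × 39.50% / 15.41% = 1.4816
β_P = Σ w_i β_i = 0.22×2.2162 + 0.23×0.7081 + 0.12×1.1836 + 0.15×2.0934 + 0.28×1.4816 = 1.5213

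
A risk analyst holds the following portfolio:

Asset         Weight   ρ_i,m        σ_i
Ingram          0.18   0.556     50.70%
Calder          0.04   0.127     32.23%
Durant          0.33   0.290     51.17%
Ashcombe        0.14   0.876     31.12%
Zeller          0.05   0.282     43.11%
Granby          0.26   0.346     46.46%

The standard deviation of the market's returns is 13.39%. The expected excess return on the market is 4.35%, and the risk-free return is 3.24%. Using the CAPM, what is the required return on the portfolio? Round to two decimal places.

9.33%

β_Ingram = 0.556 × 50.70% / 13.39% = 2.1052
β_Calder = 0.127 × 32.23% / 13.39% = 0.3057
β_Durant = 0.290 × 51.17% / 13.39% = 1.1082
β_Ashcombe = 0.876 × 31.12% / 13.39% = 2.0359
β_Zeller = 0.282 × 43.11% / 13.39% = 0.9079
β_Granby = 0.346 × 46.46% / 13.39% = 1.2005
β_P = Σ w_i β_i = 0.18×2.1052 + 0.04×0.3057 + 0.33×1.1082 + 0.14×2.0359 + 0.05×0.9079 + 0.26×1.2005 = 1.3994
E(R_P) = R_f + β_P × MRP = 3.24% + 1.3994 × 4.35% = 9.33%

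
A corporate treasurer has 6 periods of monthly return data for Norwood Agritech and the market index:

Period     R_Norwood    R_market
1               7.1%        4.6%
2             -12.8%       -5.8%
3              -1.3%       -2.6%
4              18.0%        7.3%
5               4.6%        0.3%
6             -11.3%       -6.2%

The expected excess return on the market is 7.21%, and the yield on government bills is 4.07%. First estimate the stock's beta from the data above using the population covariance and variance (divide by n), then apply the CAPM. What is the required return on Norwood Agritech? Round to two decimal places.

18.96%

Mean R_i = (7.1 − 12.8 − 1.3 + 18.0 + 4.6 − 11.3) / 6 = 0.7167%
Mean R_m = (4.6 − 5.8 − 2.6 + 7.3 + 0.3 − 6.2) / 6 = -0.4000%
Σ(R_i − R̄_i)(R_m − R̄_m) = 314.8400  ⇒  Cov = 314.8400 / 6 = 52.4733
Σ(R_m − R̄_m)² = 152.4200  ⇒  Var(R_m) = 152.4200 / 6 = 25.4033
β = Cov / Var(R_m) = 52.4733 / 25.4033 = 2.0656
E(R) = R_f + β × MRP = 4.07% + 2.0656 × 7.21% = 18.96%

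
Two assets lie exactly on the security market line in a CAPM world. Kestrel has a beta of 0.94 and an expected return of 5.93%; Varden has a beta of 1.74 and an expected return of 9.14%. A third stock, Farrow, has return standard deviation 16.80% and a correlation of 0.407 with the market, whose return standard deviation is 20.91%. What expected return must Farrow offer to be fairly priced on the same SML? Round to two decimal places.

MRP = (9.14% − 5.93%) / (1.74 − 0.94) = 4.0125%
R_f = 5.93% − 0.94 × 4.0125% = 2.1583%
β_Farrow = ρ·σ_i/σ_m = 0.407 × 16.80 / 20.91 = 0.3270
E(R_Farrow) = R_f + β × MRP = 2.1583% + 0.3270 × 4.0125% = 3.47%

3.47%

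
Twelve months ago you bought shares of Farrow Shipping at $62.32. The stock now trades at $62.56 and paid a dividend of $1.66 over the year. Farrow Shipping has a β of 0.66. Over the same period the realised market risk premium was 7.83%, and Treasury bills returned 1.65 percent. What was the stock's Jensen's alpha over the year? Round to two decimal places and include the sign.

Realised HPR = (P1 + D1 − P0) / P0 = (62.56 + 1.66 − 62.32) / 62.32 = 1.90 / 62.32 = 3.0488%
CAPM required = R_f + β·MRP = 1.65% + 0.66 × 7.83% = 6.8178%
α = realised − required = 3.0488% − 6.8178% = -3.77%

-3.77%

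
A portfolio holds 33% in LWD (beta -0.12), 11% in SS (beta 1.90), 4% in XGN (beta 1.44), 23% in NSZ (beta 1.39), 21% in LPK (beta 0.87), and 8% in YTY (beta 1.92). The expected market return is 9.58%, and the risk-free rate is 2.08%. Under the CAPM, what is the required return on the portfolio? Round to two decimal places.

8.70%

β_P = Σ w_i β_i = 0.33×-0.12 + 0.11×1.90 + 0.04×1.44 + 0.23×1.39 + 0.21×0.87 + 0.08×1.92 = 0.8830
MRP = 9.58% − 2.08% = 7.50%
E(R_P) = R_f + β_P × MRP = 2.08% + 0.8830 × 7.50% = 8.70%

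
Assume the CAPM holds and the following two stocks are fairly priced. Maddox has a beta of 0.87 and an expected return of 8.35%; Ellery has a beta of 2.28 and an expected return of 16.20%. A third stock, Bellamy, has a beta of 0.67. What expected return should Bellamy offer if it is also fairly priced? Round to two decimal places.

7.24%

MRP (SML slope) = (16.20% − 8.35%) / (2.28 − 0.87) = 7.85% / 1.41 = 5.5674%
R_f (intercept) = 8.35% − 0.87 × 5.5674% = 3.5064%
E(R_Bellamy) = R_f + β × MRP = 3.5064% + 0.67 × 5.5674% = 7.24%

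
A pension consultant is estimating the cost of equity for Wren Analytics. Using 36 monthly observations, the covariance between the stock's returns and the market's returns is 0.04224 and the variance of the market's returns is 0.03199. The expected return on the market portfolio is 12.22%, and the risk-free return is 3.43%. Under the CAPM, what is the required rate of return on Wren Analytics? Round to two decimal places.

β = Cov(R_i, R_m) / Var(R_m) = 0.04224 / 0.03199 = 1.3204
MRP = 12.22% − 3.43% = 8.79%
E(R) = R_f + β × MRP = 3.43% + 1.3204 × 8.79% = 15.04%

15.04%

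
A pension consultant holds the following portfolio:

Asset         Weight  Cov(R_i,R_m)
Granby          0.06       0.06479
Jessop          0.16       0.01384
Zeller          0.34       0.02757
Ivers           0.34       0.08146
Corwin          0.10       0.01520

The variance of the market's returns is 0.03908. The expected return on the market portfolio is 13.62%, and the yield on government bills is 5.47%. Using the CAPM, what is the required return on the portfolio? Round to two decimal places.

β_Granby = 0.06479 / 0.03908 = 1.6579
β_Jessop = 0.01384 / 0.03908 = 0.3541
β_Zeller = 0.02757 / 0.03908 = 0.7055
β_Ivers = 0.08146 / 0.03908 = 2.0844
β_Corwin = 0.01520 / 0.03908 = 0.3889
β_P = Σ w_i β_i = 0.06×1.6579 + 0.16×0.3541 + 0.34×0.7055 + 0.34×2.0844 + 0.10×0.3889 = 1.1436
MRP = 13.62% − 5.47% = 8.15%
E(R_P) = R_f + β_P × MRP = 5.47% + 1.1436 × 8.15% = 14.79%

14.79%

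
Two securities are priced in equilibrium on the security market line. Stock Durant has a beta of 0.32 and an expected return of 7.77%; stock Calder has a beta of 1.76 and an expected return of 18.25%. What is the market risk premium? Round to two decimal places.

7.28%

Both satisfy E(R) = R_f + β·MRP, so the slope of the SML is
MRP = (18.25% − 7.77%) / (1.76 − 0.32) = 10.48% / 1.44 = 7.2778%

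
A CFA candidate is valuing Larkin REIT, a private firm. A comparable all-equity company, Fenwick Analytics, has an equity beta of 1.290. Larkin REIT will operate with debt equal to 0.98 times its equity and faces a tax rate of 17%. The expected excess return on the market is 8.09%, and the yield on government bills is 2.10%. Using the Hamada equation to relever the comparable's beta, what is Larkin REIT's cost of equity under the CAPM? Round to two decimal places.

β_L = β_U × [1 + (1 − t)(D/E)] = 1.290 × [1 + (1 − 0.17) × 0.98]
    = 1.290 × [1 + 0.83 × 0.98] = 1.290 × 1.8134 = 2.3393
E(R) = R_f + β_L × MRP = 2.10% + 2.3393 × 8.09% = 21.02%

21.02%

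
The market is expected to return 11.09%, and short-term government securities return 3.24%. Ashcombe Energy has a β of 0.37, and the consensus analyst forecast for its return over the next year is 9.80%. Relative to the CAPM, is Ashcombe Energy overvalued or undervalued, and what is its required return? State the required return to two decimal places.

MRP = 11.09% − 3.24% = 7.85%
Required return = R_f + β·MRP = 3.24% + 0.37 × 7.85% = 6.14%
Forecast 9.80% > required 6.14% → the stock plots above the SML → undervalued.

Undervalued; required return 6.14%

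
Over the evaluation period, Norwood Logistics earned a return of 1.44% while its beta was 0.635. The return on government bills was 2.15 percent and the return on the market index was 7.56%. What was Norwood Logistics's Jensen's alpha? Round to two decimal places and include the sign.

Market excess return = 7.56% − 2.15% = 5.41%
CAPM benchmark = R_f + β(R_m − R_f) = 2.15% + 0.635 × 5.41% = 5.58535%
α = actual − benchmark = 1.44% − 5.58535% = -4.15%

-4.15%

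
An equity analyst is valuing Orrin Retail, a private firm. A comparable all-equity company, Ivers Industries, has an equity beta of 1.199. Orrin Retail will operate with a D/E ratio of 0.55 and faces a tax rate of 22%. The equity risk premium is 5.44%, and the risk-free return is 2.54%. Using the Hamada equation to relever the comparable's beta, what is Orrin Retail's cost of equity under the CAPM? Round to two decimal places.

β_L = β_U × [1 + (1 − t)(D/E)] = 1.199 × [1 + (1 − 0.22) × 0.55]
    = 1.199 × [1 + 0.78 × 0.55] = 1.199 × 1.4290 = 1.7134
E(R) = R_f + β_L × MRP = 2.54% + 1.7134 × 5.44% = 11.86%

11.86%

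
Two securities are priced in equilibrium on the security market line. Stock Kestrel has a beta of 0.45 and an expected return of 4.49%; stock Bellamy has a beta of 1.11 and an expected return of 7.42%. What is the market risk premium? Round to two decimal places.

Both satisfy E(R) = R_f + β·MRP, so the slope of the SML is
MRP = (7.42% − 4.49%) / (1.11 − 0.45) = 2.93% / 0.66 = 4.4394%

4.44%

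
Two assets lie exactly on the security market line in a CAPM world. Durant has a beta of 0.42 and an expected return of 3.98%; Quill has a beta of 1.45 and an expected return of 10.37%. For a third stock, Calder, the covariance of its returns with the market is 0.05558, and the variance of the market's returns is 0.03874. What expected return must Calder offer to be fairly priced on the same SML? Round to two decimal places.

10.28%

MRP = (10.37% − 3.98%) / (1.45 − 0.42) = 6.2039%
R_f = 3.98% − 0.42 × 6.2039% = 1.3744%
β_Calder = Cov / Var(R_m) = 0.05558 / 0.03874 = 1.4347
E(R_Calder) = R_f + β × MRP = 1.3744% + 1.4347 × 6.2039% = 10.28%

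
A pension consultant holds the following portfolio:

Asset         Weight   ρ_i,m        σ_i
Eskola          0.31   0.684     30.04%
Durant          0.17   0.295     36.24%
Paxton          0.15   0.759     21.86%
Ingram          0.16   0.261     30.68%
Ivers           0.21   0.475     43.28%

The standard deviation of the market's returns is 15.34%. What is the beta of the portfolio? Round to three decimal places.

1.061

β_Eskola = 0.684 × 30.04% / 15.34% = 1.3395
β_Durant = 0.295 × 36.24% / 15.34% = 0.6969
β_Paxton = 0.759 × 21.86% / 15.34% = 1.0816
β_Ingram = 0.261 × 30.68% / 15.34% = 0.5220
β_Ivers = 0.475 × 43.28% / 15.34% = 1.3402
β_P = Σ w_i β_i = 0.31×1.3395 + 0.17×0.6969 + 0.15×1.0816 + 0.16×0.5220 + 0.21×1.3402 = 1.0609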